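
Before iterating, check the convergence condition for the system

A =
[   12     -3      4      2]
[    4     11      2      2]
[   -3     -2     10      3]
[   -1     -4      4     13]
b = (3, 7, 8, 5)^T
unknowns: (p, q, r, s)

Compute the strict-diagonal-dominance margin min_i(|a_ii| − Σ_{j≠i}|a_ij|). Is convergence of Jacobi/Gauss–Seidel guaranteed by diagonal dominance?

2

row 1: |12| − (3+4+2) = 3
row 2: |11| − (4+2+2) = 3
row 3: |10| − (3+2+3) = 2
row 4: |13| − (1+4+4) = 4
minimum over rows = 2 → strictly diagonally dominant (convergence guaranteed)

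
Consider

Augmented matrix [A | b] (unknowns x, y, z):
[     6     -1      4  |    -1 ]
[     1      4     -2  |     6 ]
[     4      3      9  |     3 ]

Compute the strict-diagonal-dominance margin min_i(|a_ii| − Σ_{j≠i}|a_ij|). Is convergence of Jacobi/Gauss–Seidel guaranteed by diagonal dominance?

row 1: |6| − (1+4) = 1
row 2: |4| − (1+2) = 1
row 3: |9| − (4+3) = 2
minimum over rows = 1 → strictly diagonally dominant (convergence guaranteed)

1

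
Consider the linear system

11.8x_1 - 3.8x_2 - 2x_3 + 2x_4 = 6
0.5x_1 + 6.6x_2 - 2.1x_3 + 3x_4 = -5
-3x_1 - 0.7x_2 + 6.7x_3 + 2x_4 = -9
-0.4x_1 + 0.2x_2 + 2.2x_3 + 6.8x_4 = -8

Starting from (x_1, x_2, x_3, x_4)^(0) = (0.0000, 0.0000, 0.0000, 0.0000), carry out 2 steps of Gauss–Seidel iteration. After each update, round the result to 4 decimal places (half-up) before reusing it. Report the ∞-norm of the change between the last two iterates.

0.3350

Iteration 1:
  x_1 = (6 - (-3.8)·0.0000 - (-2)·0.0000 - (2)·0.0000) / (11.8) = 0.5085
  x_2 = (-5 - (0.5)·0.5085 - (-2.1)·0.0000 - (3)·0.0000) / (6.6) = -0.7961
  x_3 = (-9 - (-3)·0.5085 - (-0.7)·-0.7961 - (2)·0.0000) / (6.7) = -1.1988
  x_4 = (-8 - (-0.4)·0.5085 - (0.2)·-0.7961 - (2.2)·-1.1988) / (6.8) = -0.7353
Iteration 2:
  x_1 = (6 - (-3.8)·-0.7961 - (-2)·-1.1988 - (2)·-0.7353) / (11.8) = 0.1735
  x_2 = (-5 - (0.5)·0.1735 - (-2.1)·-1.1988 - (3)·-0.7353) / (6.6) = -0.8179
  x_3 = (-9 - (-3)·0.1735 - (-0.7)·-0.8179 - (2)·-0.7353) / (6.7) = -1.1316
  x_4 = (-8 - (-0.4)·0.1735 - (0.2)·-0.8179 - (2.2)·-1.1316) / (6.8) = -0.7761
Change: (-0.3350, -0.0218, 0.0672, -0.0408) → max |·| = 0.3350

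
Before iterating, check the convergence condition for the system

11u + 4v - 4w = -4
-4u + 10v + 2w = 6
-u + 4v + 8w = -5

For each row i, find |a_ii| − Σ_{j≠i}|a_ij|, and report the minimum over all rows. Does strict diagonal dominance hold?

row 1: |11| − (4+4) = 3
row 2: |10| − (4+2) = 4
row 3: |8| − (1+4) = 3
minimum over rows = 3 → strictly diagonally dominant (convergence guaranteed)

3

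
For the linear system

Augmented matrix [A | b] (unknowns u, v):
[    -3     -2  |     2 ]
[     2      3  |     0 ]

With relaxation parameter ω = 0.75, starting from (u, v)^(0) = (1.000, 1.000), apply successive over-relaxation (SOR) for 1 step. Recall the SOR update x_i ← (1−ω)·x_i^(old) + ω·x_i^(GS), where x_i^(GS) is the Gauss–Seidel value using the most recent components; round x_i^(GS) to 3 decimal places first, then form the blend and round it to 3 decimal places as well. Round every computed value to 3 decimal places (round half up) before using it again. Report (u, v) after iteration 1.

(-0.750, 0.625)

Iteration 1:
  u: GS value = (2 - (-2)·1.000) / (-3) = -1.333;  u ← (1−ω)·1.000 + ω·-1.333 = -0.750
  v: GS value = (0 - (2)·-0.750) / (3) = 0.500;  v ← (1−ω)·1.000 + ω·0.500 = 0.625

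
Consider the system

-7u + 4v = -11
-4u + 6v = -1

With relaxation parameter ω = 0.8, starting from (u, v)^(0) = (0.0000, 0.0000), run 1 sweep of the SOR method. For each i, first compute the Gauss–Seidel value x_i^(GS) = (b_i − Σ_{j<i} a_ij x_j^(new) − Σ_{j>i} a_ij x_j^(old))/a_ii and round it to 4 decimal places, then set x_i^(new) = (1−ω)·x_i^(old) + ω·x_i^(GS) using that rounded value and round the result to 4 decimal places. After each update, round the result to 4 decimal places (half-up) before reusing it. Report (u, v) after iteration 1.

(1.2571, 0.5371)

Iteration 1:
  u: GS value = (-11 - (4)·0.0000) / (-7) = 1.5714;  u ← (1−ω)·0.0000 + ω·1.5714 = 1.2571
  v: GS value = (-1 - (-4)·1.2571) / (6) = 0.6714;  v ← (1−ω)·0.0000 + ω·0.6714 = 0.5371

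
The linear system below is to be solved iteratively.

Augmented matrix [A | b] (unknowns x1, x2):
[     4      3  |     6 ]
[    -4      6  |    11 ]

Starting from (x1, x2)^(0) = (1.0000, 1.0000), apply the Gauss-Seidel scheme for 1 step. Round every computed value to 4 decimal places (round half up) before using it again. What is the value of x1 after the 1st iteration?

0.7500

Iteration 1:
  x1 = (6 - (3)·1.0000) / (4) = 0.7500
  x2 = (11 - (-4)·0.7500) / (6) = 2.3333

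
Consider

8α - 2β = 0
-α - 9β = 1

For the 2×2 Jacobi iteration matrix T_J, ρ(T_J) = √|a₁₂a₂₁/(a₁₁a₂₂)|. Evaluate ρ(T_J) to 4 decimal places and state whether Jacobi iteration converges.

0.1667

a₁₂a₂₁/(a₁₁a₂₂) = (-2)·(-1) / ((8)·(-9)) = -0.027778
ρ = √|-0.027778| = √0.027778 = 0.1667
ρ < 1, so Jacobi converges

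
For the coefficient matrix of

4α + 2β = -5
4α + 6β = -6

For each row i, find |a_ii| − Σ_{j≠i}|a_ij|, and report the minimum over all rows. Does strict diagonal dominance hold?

row 1: |4| − (2) = 2
row 2: |6| − (4) = 2
minimum over rows = 2 → strictly diagonally dominant (convergence guaranteed)

2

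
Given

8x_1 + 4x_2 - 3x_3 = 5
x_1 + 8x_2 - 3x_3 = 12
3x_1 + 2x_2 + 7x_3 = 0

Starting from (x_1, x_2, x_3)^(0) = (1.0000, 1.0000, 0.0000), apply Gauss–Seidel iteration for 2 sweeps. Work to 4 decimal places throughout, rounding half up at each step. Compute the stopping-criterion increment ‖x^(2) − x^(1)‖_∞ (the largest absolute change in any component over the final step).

Iteration 1:
  x_1 = (5 - (4)·1.0000 - (-3)·0.0000) / (8) = 0.1250
  x_2 = (12 - (1)·0.1250 - (-3)·0.0000) / (8) = 1.4844
  x_3 = (0 - (3)·0.1250 - (2)·1.4844) / (7) = -0.4777
Iteration 2:
  x_1 = (5 - (4)·1.4844 - (-3)·-0.4777) / (8) = -0.2963
  x_2 = (12 - (1)·-0.2963 - (-3)·-0.4777) / (8) = 1.3579
  x_3 = (0 - (3)·-0.2963 - (2)·1.3579) / (7) = -0.2610
Change: (-0.4213, -0.1265, 0.2167) → max |·| = 0.4213

0.4213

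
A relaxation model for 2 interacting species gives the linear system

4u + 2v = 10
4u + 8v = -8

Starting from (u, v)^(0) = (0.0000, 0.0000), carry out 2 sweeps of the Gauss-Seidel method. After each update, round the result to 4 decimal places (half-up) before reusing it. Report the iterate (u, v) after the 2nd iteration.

Iteration 1:
  u = (10 - (2)·0.0000) / (4) = 2.5000
  v = (-8 - (4)·2.5000) / (8) = -2.2500
Iteration 2:
  u = (10 - (2)·-2.2500) / (4) = 3.6250
  v = (-8 - (4)·3.6250) / (8) = -2.8125

(3.6250, -2.8125)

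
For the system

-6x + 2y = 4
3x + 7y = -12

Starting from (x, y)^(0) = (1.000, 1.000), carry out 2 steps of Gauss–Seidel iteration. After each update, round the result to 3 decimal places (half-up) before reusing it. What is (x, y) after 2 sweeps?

(-1.191, -1.204)

Iteration 1:
  x = (4 - (2)·1.000) / (-6) = -0.333
  y = (-12 - (3)·-0.333) / (7) = -1.572
Iteration 2:
  x = (4 - (2)·-1.572) / (-6) = -1.191
  y = (-12 - (3)·-1.191) / (7) = -1.204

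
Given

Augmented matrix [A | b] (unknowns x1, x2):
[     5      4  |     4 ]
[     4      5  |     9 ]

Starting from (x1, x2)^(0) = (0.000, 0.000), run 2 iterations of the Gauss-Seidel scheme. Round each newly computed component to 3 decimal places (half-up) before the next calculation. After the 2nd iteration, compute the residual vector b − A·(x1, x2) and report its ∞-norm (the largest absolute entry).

Iteration 1:
  x1 = (4 - (4)·0.000) / (5) = 0.800
  x2 = (9 - (4)·0.800) / (5) = 1.160
Iteration 2:
  x1 = (4 - (4)·1.160) / (5) = -0.128
  x2 = (9 - (4)·-0.128) / (5) = 1.902
Residual b − A·x = (-2.968, 0.002); ∞-norm = 2.968

2.968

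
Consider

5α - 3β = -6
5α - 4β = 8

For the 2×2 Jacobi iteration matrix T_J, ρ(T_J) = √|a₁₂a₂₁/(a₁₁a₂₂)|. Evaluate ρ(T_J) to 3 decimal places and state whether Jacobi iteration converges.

0.866

a₁₂a₂₁/(a₁₁a₂₂) = (-3)·(5) / ((5)·(-4)) = 0.750000
ρ = √|0.750000| = √0.750000 = 0.866
ρ < 1, so Jacobi converges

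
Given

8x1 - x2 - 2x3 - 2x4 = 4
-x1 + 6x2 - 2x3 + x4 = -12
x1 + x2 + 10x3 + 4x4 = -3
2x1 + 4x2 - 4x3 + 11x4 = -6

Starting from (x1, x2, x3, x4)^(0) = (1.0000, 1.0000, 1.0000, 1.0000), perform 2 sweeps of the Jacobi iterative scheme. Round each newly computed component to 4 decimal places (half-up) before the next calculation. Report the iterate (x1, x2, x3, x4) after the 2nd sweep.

Iteration 1:
  x1 = (4 - (-1)·1.0000 - (-2)·1.0000 - (-2)·1.0000) / (8) = 1.1250
  x2 = (-12 - (-1)·1.0000 - (-2)·1.0000 - (1)·1.0000) / (6) = -1.6667
  x3 = (-3 - (1)·1.0000 - (1)·1.0000 - (4)·1.0000) / (10) = -0.9000
  x4 = (-6 - (2)·1.0000 - (4)·1.0000 - (-4)·1.0000) / (11) = -0.7273
Iteration 2:
  x1 = (4 - (-1)·-1.6667 - (-2)·-0.9000 - (-2)·-0.7273) / (8) = -0.1152
  x2 = (-12 - (-1)·1.1250 - (-2)·-0.9000 - (1)·-0.7273) / (6) = -1.9913
  x3 = (-3 - (1)·1.1250 - (1)·-1.6667 - (4)·-0.7273) / (10) = 0.0451
  x4 = (-6 - (2)·1.1250 - (4)·-1.6667 - (-4)·-0.9000) / (11) = -0.4712

(-0.1152, -1.9913, 0.0451, -0.4712)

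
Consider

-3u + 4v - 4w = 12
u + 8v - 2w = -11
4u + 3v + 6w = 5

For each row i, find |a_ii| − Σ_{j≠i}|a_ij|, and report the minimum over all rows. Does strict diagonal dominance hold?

row 1: |-3| − (4+4) = -5
row 2: |8| − (1+2) = 5
row 3: |6| − (4+3) = -1
minimum over rows = -5 → not strictly diagonally dominant

-5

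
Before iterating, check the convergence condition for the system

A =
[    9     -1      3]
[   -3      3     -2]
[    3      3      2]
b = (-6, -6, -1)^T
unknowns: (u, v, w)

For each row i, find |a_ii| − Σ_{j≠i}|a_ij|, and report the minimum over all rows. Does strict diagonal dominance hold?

row 1: |9| − (1+3) = 5
row 2: |3| − (3+2) = -2
row 3: |2| − (3+3) = -4
minimum over rows = -4 → not strictly diagonally dominant

-4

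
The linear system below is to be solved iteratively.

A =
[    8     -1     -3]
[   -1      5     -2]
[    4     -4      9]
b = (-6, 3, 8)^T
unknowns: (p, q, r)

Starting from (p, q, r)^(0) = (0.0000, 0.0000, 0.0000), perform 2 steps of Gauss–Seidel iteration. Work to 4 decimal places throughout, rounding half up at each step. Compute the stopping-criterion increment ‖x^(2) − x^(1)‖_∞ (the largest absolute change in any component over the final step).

0.6868

Iteration 1:
  p = (-6 - (-1)·0.0000 - (-3)·0.0000) / (8) = -0.7500
  q = (3 - (-1)·-0.7500 - (-2)·0.0000) / (5) = 0.4500
  r = (8 - (4)·-0.7500 - (-4)·0.4500) / (9) = 1.4222
Iteration 2:
  p = (-6 - (-1)·0.4500 - (-3)·1.4222) / (8) = -0.1604
  q = (3 - (-1)·-0.1604 - (-2)·1.4222) / (5) = 1.1368
  r = (8 - (4)·-0.1604 - (-4)·1.1368) / (9) = 1.4654
Change: (0.5896, 0.6868, 0.0432) → max |·| = 0.6868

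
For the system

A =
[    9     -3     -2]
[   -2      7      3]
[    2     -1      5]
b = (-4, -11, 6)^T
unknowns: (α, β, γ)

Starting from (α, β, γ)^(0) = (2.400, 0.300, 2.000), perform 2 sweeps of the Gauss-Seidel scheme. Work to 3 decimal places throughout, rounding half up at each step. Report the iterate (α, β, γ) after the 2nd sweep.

Iteration 1:
  α = (-4 - (-3)·0.300 - (-2)·2.000) / (9) = 0.100
  β = (-11 - (-2)·0.100 - (3)·2.000) / (7) = -2.400
  γ = (6 - (2)·0.100 - (-1)·-2.400) / (5) = 0.680
Iteration 2:
  α = (-4 - (-3)·-2.400 - (-2)·0.680) / (9) = -1.093
  β = (-11 - (-2)·-1.093 - (3)·0.680) / (7) = -2.175
  γ = (6 - (2)·-1.093 - (-1)·-2.175) / (5) = 1.202

(-1.093, -2.175, 1.202)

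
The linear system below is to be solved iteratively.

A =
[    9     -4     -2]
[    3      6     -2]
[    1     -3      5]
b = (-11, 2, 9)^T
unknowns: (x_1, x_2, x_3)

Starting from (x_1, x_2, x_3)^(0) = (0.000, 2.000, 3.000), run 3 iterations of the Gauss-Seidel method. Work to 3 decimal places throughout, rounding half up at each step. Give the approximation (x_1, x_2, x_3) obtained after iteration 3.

Iteration 1:
  x_1 = (-11 - (-4)·2.000 - (-2)·3.000) / (9) = 0.333
  x_2 = (2 - (3)·0.333 - (-2)·3.000) / (6) = 1.167
  x_3 = (9 - (1)·0.333 - (-3)·1.167) / (5) = 2.434
Iteration 2:
  x_1 = (-11 - (-4)·1.167 - (-2)·2.434) / (9) = -0.163
  x_2 = (2 - (3)·-0.163 - (-2)·2.434) / (6) = 1.226
  x_3 = (9 - (1)·-0.163 - (-3)·1.226) / (5) = 2.568
Iteration 3:
  x_1 = (-11 - (-4)·1.226 - (-2)·2.568) / (9) = -0.107
  x_2 = (2 - (3)·-0.107 - (-2)·2.568) / (6) = 1.243
  x_3 = (9 - (1)·-0.107 - (-3)·1.243) / (5) = 2.567

(-0.107, 1.243, 2.567)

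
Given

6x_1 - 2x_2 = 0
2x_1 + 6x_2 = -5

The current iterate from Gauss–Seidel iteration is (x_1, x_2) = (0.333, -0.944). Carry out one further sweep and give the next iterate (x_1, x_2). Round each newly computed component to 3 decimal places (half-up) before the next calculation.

One sweep:
  x_1 = (0 - (-2)·-0.944) / (6) = -0.315
  x_2 = (-5 - (2)·-0.315) / (6) = -0.728

(-0.315, -0.728)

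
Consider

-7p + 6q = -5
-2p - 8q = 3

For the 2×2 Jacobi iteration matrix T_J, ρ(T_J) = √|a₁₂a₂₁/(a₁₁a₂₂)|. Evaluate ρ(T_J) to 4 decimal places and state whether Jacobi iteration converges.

0.4629

a₁₂a₂₁/(a₁₁a₂₂) = (6)·(-2) / ((-7)·(-8)) = -0.214286
ρ = √|-0.214286| = √0.214286 = 0.4629
ρ < 1, so Jacobi converges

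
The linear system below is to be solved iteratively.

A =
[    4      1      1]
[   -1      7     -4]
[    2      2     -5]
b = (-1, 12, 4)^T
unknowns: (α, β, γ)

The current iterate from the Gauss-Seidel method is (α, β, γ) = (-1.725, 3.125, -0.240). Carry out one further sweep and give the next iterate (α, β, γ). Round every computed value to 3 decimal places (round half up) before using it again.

One sweep:
  α = (-1 - (1)·3.125 - (1)·-0.240) / (4) = -0.971
  β = (12 - (-1)·-0.971 - (-4)·-0.240) / (7) = 1.438
  γ = (4 - (2)·-0.971 - (2)·1.438) / (-5) = -0.613

(-0.971, 1.438, -0.613)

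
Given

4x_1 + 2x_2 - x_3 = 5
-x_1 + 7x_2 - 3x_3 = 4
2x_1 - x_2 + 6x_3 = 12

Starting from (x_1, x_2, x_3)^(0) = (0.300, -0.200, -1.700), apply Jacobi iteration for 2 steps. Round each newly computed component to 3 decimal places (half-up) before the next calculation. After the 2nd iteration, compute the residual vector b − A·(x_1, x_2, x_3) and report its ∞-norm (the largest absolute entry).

Iteration 1:
  x_1 = (5 - (2)·-0.200 - (-1)·-1.700) / (4) = 0.925
  x_2 = (4 - (-1)·0.300 - (-3)·-1.700) / (7) = -0.114
  x_3 = (12 - (2)·0.300 - (-1)·-0.200) / (6) = 1.867
Iteration 2:
  x_1 = (5 - (2)·-0.114 - (-1)·1.867) / (4) = 1.774
  x_2 = (4 - (-1)·0.925 - (-3)·1.867) / (7) = 1.504
  x_3 = (12 - (2)·0.925 - (-1)·-0.114) / (6) = 1.673
Residual b − A·x = (-3.431, 0.265, -0.082); ∞-norm = 3.431

3.431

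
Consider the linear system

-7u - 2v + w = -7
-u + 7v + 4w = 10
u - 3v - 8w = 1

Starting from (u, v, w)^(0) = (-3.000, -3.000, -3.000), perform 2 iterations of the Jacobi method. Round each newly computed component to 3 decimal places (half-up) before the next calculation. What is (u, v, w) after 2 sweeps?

(0.314, 1.276, -0.964)

Iteration 1:
  u = (-7 - (-2)·-3.000 - (1)·-3.000) / (-7) = 1.429
  v = (10 - (-1)·-3.000 - (4)·-3.000) / (7) = 2.714
  w = (1 - (1)·-3.000 - (-3)·-3.000) / (-8) = 0.625
Iteration 2:
  u = (-7 - (-2)·2.714 - (1)·0.625) / (-7) = 0.314
  v = (10 - (-1)·1.429 - (4)·0.625) / (7) = 1.276
  w = (1 - (1)·1.429 - (-3)·2.714) / (-8) = -0.964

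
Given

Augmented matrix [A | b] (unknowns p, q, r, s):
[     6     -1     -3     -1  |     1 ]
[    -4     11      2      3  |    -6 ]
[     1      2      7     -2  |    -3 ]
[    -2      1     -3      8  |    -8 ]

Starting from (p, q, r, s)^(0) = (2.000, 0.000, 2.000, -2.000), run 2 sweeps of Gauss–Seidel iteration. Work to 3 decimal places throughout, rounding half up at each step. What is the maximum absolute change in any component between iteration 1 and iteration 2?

Iteration 1:
  p = (1 - (-1)·0.000 - (-3)·2.000 - (-1)·-2.000) / (6) = 0.833
  q = (-6 - (-4)·0.833 - (2)·2.000 - (3)·-2.000) / (11) = -0.061
  r = (-3 - (1)·0.833 - (2)·-0.061 - (-2)·-2.000) / (7) = -1.102
  s = (-8 - (-2)·0.833 - (1)·-0.061 - (-3)·-1.102) / (8) = -1.197
Iteration 2:
  p = (1 - (-1)·-0.061 - (-3)·-1.102 - (-1)·-1.197) / (6) = -0.594
  q = (-6 - (-4)·-0.594 - (2)·-1.102 - (3)·-1.197) / (11) = -0.235
  r = (-3 - (1)·-0.594 - (2)·-0.235 - (-2)·-1.197) / (7) = -0.619
  s = (-8 - (-2)·-0.594 - (1)·-0.235 - (-3)·-0.619) / (8) = -1.351
Change: (-1.427, -0.174, 0.483, -0.154) → max |·| = 1.427

1.427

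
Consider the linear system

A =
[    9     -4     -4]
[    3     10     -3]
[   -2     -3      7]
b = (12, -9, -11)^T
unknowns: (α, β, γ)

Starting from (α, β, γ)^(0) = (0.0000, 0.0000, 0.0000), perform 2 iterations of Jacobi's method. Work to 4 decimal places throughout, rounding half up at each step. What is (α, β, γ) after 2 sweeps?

Iteration 1:
  α = (12 - (-4)·0.0000 - (-4)·0.0000) / (9) = 1.3333
  β = (-9 - (3)·0.0000 - (-3)·0.0000) / (10) = -0.9000
  γ = (-11 - (-2)·0.0000 - (-3)·0.0000) / (7) = -1.5714
Iteration 2:
  α = (12 - (-4)·-0.9000 - (-4)·-1.5714) / (9) = 0.2349
  β = (-9 - (3)·1.3333 - (-3)·-1.5714) / (10) = -1.7714
  γ = (-11 - (-2)·1.3333 - (-3)·-0.9000) / (7) = -1.5762

(0.2349, -1.7714, -1.5762)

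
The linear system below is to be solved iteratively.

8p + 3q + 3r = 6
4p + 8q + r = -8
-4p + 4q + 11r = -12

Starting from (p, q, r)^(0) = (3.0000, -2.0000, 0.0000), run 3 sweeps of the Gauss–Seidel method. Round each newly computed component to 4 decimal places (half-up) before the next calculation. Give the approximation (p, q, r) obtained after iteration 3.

(1.3771, -1.6917, 0.0250)

Iteration 1:
  p = (6 - (3)·-2.0000 - (3)·0.0000) / (8) = 1.5000
  q = (-8 - (4)·1.5000 - (1)·0.0000) / (8) = -1.7500
  r = (-12 - (-4)·1.5000 - (4)·-1.7500) / (11) = 0.0909
Iteration 2:
  p = (6 - (3)·-1.7500 - (3)·0.0909) / (8) = 1.3722
  q = (-8 - (4)·1.3722 - (1)·0.0909) / (8) = -1.6975
  r = (-12 - (-4)·1.3722 - (4)·-1.6975) / (11) = 0.0253
Iteration 3:
  p = (6 - (3)·-1.6975 - (3)·0.0253) / (8) = 1.3771
  q = (-8 - (4)·1.3771 - (1)·0.0253) / (8) = -1.6917
  r = (-12 - (-4)·1.3771 - (4)·-1.6917) / (11) = 0.0250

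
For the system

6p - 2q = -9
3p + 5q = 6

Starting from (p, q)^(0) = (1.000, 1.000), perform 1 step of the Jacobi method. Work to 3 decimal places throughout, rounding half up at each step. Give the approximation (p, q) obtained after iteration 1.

Iteration 1:
  p = (-9 - (-2)·1.000) / (6) = -1.167
  q = (6 - (3)·1.000) / (5) = 0.600

(-1.167, 0.600)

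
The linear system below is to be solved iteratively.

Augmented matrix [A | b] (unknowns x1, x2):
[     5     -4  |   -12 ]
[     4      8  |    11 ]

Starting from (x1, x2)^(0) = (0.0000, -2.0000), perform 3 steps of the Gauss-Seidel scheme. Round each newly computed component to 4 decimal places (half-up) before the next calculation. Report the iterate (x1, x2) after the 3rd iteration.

Iteration 1:
  x1 = (-12 - (-4)·-2.0000) / (5) = -4.0000
  x2 = (11 - (4)·-4.0000) / (8) = 3.3750
Iteration 2:
  x1 = (-12 - (-4)·3.3750) / (5) = 0.3000
  x2 = (11 - (4)·0.3000) / (8) = 1.2250
Iteration 3:
  x1 = (-12 - (-4)·1.2250) / (5) = -1.4200
  x2 = (11 - (4)·-1.4200) / (8) = 2.0850

(-1.4200, 2.0850)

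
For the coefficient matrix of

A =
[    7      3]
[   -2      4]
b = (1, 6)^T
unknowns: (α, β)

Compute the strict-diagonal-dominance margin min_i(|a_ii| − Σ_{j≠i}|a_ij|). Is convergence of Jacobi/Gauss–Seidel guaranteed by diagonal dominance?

row 1: |7| − (3) = 4
row 2: |4| − (2) = 2
minimum over rows = 2 → strictly diagonally dominant (convergence guaranteed)

2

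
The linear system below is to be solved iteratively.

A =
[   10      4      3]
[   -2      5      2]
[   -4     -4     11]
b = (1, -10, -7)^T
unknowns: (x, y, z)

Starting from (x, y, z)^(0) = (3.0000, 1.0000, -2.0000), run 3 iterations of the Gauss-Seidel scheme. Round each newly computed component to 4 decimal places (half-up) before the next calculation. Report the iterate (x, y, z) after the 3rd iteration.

Iteration 1:
  x = (1 - (4)·1.0000 - (3)·-2.0000) / (10) = 0.3000
  y = (-10 - (-2)·0.3000 - (2)·-2.0000) / (5) = -1.0800
  z = (-7 - (-4)·0.3000 - (-4)·-1.0800) / (11) = -0.9200
Iteration 2:
  x = (1 - (4)·-1.0800 - (3)·-0.9200) / (10) = 0.8080
  y = (-10 - (-2)·0.8080 - (2)·-0.9200) / (5) = -1.3088
  z = (-7 - (-4)·0.8080 - (-4)·-1.3088) / (11) = -0.8185
Iteration 3:
  x = (1 - (4)·-1.3088 - (3)·-0.8185) / (10) = 0.8691
  y = (-10 - (-2)·0.8691 - (2)·-0.8185) / (5) = -1.3250
  z = (-7 - (-4)·0.8691 - (-4)·-1.3250) / (11) = -0.8021

(0.8691, -1.3250, -0.8021)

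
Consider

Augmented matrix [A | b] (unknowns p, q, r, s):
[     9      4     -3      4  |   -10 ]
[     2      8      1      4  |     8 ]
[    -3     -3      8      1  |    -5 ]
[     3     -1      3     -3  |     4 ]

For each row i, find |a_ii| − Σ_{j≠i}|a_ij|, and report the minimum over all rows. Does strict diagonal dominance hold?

row 1: |9| − (4+3+4) = -2
row 2: |8| − (2+1+4) = 1
row 3: |8| − (3+3+1) = 1
row 4: |-3| − (3+1+3) = -4
minimum over rows = -4 → not strictly diagonally dominant

-4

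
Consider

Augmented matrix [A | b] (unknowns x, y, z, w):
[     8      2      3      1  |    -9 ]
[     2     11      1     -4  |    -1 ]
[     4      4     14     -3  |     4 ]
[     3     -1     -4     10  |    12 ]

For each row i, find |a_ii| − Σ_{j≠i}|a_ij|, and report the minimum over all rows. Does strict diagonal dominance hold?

2

row 1: |8| − (2+3+1) = 2
row 2: |11| − (2+1+4) = 4
row 3: |14| − (4+4+3) = 3
row 4: |10| − (3+1+4) = 2
minimum over rows = 2 → strictly diagonally dominant (convergence guaranteed)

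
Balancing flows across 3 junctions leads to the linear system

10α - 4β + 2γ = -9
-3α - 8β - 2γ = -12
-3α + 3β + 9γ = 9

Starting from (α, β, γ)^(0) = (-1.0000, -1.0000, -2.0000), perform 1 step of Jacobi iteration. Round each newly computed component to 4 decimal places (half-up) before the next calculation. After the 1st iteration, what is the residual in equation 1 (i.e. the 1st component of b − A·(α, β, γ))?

Iteration 1:
  α = (-9 - (-4)·-1.0000 - (2)·-2.0000) / (10) = -0.9000
  β = (-12 - (-3)·-1.0000 - (-2)·-2.0000) / (-8) = 2.3750
  γ = (9 - (-3)·-1.0000 - (3)·-1.0000) / (9) = 1.0000
Residual b − A·x = (7.5000, 6.3000, -9.8250)

7.5000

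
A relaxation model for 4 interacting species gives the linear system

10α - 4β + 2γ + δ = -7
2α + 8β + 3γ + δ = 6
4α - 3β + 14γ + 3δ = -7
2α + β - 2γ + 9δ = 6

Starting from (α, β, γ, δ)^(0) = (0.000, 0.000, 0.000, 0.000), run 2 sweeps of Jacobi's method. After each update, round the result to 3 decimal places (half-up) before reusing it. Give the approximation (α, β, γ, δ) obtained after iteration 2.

Iteration 1:
  α = (-7 - (-4)·0.000 - (2)·0.000 - (1)·0.000) / (10) = -0.700
  β = (6 - (2)·0.000 - (3)·0.000 - (1)·0.000) / (8) = 0.750
  γ = (-7 - (4)·0.000 - (-3)·0.000 - (3)·0.000) / (14) = -0.500
  δ = (6 - (2)·0.000 - (1)·0.000 - (-2)·0.000) / (9) = 0.667
Iteration 2:
  α = (-7 - (-4)·0.750 - (2)·-0.500 - (1)·0.667) / (10) = -0.367
  β = (6 - (2)·-0.700 - (3)·-0.500 - (1)·0.667) / (8) = 1.029
  γ = (-7 - (4)·-0.700 - (-3)·0.750 - (3)·0.667) / (14) = -0.282
  δ = (6 - (2)·-0.700 - (1)·0.750 - (-2)·-0.500) / (9) = 0.628

(-0.367, 1.029, -0.282, 0.628)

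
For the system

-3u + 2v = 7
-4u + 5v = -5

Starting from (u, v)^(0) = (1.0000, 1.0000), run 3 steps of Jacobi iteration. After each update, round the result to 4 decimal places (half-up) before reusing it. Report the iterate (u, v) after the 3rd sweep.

(-3.8889, -2.9734)

Iteration 1:
  u = (7 - (2)·1.0000) / (-3) = -1.6667
  v = (-5 - (-4)·1.0000) / (5) = -0.2000
Iteration 2:
  u = (7 - (2)·-0.2000) / (-3) = -2.4667
  v = (-5 - (-4)·-1.6667) / (5) = -2.3334
Iteration 3:
  u = (7 - (2)·-2.3334) / (-3) = -3.8889
  v = (-5 - (-4)·-2.4667) / (5) = -2.9734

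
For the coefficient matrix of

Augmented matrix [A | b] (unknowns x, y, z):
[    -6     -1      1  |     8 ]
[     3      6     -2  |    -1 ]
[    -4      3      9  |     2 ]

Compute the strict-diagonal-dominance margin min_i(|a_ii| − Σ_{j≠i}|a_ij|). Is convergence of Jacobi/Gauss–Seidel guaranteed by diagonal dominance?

1

row 1: |-6| − (1+1) = 4
row 2: |6| − (3+2) = 1
row 3: |9| − (4+3) = 2
minimum over rows = 1 → strictly diagonally dominant (convergence guaranteed)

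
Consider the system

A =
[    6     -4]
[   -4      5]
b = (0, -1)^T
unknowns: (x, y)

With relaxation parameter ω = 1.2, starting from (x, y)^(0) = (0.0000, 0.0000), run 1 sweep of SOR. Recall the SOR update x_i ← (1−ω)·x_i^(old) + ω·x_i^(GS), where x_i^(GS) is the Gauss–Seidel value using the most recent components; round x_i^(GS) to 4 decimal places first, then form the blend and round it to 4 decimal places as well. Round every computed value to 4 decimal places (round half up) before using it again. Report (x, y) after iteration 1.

(0.0000, -0.2400)

Iteration 1:
  x: GS value = (0 - (-4)·0.0000) / (6) = 0.0000;  x ← (1−ω)·0.0000 + ω·0.0000 = 0.0000
  y: GS value = (-1 - (-4)·0.0000) / (5) = -0.2000;  y ← (1−ω)·0.0000 + ω·-0.2000 = -0.2400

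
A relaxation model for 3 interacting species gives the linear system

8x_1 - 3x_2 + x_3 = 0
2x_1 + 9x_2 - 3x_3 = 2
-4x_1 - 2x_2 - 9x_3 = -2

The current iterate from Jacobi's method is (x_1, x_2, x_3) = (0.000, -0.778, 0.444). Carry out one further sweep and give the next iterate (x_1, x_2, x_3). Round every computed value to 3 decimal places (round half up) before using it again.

(-0.347, 0.370, 0.395)

One sweep:
  x_1 = (0 - (-3)·-0.778 - (1)·0.444) / (8) = -0.347
  x_2 = (2 - (2)·0.000 - (-3)·0.444) / (9) = 0.370
  x_3 = (-2 - (-4)·0.000 - (-2)·-0.778) / (-9) = 0.395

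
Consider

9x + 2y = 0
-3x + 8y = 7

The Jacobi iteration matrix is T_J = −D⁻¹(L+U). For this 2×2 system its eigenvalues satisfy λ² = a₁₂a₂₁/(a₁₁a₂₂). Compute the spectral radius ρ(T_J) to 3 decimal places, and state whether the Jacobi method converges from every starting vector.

a₁₂a₂₁/(a₁₁a₂₂) = (2)·(-3) / ((9)·(8)) = -0.083333
ρ = √|-0.083333| = √0.083333 = 0.289
ρ < 1, so Jacobi converges

0.289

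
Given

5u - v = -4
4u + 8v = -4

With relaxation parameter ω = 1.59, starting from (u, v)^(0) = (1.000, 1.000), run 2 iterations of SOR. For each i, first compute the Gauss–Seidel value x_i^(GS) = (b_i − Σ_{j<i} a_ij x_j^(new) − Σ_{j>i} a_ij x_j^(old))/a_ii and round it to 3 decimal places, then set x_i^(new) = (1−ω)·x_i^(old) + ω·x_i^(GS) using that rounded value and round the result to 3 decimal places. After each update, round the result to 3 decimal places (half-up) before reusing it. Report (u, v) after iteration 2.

Iteration 1:
  u: GS value = (-4 - (-1)·1.000) / (5) = -0.600;  u ← (1−ω)·1.000 + ω·-0.600 = -1.544
  v: GS value = (-4 - (4)·-1.544) / (8) = 0.272;  v ← (1−ω)·1.000 + ω·0.272 = -0.158
Iteration 2:
  u: GS value = (-4 - (-1)·-0.158) / (5) = -0.832;  u ← (1−ω)·-1.544 + ω·-0.832 = -0.412
  v: GS value = (-4 - (4)·-0.412) / (8) = -0.294;  v ← (1−ω)·-0.158 + ω·-0.294 = -0.374

(-0.412, -0.374)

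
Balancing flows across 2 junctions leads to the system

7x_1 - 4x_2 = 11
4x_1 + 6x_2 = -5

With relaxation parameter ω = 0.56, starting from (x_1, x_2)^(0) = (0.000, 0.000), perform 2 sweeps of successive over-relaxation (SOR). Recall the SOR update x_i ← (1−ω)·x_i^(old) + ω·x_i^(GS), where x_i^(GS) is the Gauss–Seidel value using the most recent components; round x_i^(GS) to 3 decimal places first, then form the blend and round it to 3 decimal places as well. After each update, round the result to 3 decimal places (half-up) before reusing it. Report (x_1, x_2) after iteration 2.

Iteration 1:
  x_1: GS value = (11 - (-4)·0.000) / (7) = 1.571;  x_1 ← (1−ω)·0.000 + ω·1.571 = 0.880
  x_2: GS value = (-5 - (4)·0.880) / (6) = -1.420;  x_2 ← (1−ω)·0.000 + ω·-1.420 = -0.795
Iteration 2:
  x_1: GS value = (11 - (-4)·-0.795) / (7) = 1.117;  x_1 ← (1−ω)·0.880 + ω·1.117 = 1.013
  x_2: GS value = (-5 - (4)·1.013) / (6) = -1.509;  x_2 ← (1−ω)·-0.795 + ω·-1.509 = -1.195

(1.013, -1.195)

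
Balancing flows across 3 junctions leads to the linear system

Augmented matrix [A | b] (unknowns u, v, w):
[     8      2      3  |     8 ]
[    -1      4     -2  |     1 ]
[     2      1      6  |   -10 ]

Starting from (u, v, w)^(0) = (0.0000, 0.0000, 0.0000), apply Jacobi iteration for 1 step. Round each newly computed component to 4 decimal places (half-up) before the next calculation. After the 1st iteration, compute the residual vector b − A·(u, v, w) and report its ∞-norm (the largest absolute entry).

4.5001

Iteration 1:
  u = (8 - (2)·0.0000 - (3)·0.0000) / (8) = 1.0000
  v = (1 - (-1)·0.0000 - (-2)·0.0000) / (4) = 0.2500
  w = (-10 - (2)·0.0000 - (1)·0.0000) / (6) = -1.6667
Residual b − A·x = (4.5001, -2.3334, -2.2498); ∞-norm = 4.5001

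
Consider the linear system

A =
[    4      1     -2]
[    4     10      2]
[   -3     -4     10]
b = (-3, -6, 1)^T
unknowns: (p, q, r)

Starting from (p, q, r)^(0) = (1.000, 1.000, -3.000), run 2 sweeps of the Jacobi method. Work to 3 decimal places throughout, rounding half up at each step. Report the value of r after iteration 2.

Iteration 1:
  p = (-3 - (1)·1.000 - (-2)·-3.000) / (4) = -2.500
  q = (-6 - (4)·1.000 - (2)·-3.000) / (10) = -0.400
  r = (1 - (-3)·1.000 - (-4)·1.000) / (10) = 0.800
Iteration 2:
  p = (-3 - (1)·-0.400 - (-2)·0.800) / (4) = -0.250
  q = (-6 - (4)·-2.500 - (2)·0.800) / (10) = 0.240
  r = (1 - (-3)·-2.500 - (-4)·-0.400) / (10) = -0.810

-0.810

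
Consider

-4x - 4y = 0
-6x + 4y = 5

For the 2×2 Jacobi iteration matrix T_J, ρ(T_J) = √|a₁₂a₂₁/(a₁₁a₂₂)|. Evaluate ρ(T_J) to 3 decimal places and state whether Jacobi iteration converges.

a₁₂a₂₁/(a₁₁a₂₂) = (-4)·(-6) / ((-4)·(4)) = -1.500000
ρ = √|-1.500000| = √1.500000 = 1.225
ρ > 1, so Jacobi diverges

1.225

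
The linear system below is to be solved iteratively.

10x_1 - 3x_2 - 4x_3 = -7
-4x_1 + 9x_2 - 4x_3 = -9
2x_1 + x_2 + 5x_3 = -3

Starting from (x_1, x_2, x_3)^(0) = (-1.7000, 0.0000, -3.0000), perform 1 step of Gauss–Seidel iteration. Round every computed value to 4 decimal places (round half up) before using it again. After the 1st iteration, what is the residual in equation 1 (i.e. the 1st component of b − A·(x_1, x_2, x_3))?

Iteration 1:
  x_1 = (-7 - (-3)·0.0000 - (-4)·-3.0000) / (10) = -1.9000
  x_2 = (-9 - (-4)·-1.9000 - (-4)·-3.0000) / (9) = -3.1778
  x_3 = (-3 - (2)·-1.9000 - (1)·-3.1778) / (5) = 0.7956
Residual b − A·x = (5.6490, 15.1826, -0.0002)

5.6490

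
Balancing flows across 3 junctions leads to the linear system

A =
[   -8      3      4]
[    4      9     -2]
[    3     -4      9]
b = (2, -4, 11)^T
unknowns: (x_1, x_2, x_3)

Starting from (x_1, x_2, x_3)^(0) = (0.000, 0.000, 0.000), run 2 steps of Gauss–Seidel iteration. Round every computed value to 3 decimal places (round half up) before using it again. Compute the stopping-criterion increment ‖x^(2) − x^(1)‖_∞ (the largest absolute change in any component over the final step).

0.454

Iteration 1:
  x_1 = (2 - (3)·0.000 - (4)·0.000) / (-8) = -0.250
  x_2 = (-4 - (4)·-0.250 - (-2)·0.000) / (9) = -0.333
  x_3 = (11 - (3)·-0.250 - (-4)·-0.333) / (9) = 1.158
Iteration 2:
  x_1 = (2 - (3)·-0.333 - (4)·1.158) / (-8) = 0.204
  x_2 = (-4 - (4)·0.204 - (-2)·1.158) / (9) = -0.278
  x_3 = (11 - (3)·0.204 - (-4)·-0.278) / (9) = 1.031
Change: (0.454, 0.055, -0.127) → max |·| = 0.454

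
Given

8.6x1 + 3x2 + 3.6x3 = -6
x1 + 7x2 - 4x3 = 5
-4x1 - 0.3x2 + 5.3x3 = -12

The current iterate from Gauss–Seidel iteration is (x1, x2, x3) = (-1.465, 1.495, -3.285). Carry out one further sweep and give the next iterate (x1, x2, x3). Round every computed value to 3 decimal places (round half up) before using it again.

One sweep:
  x1 = (-6 - (3)·1.495 - (3.6)·-3.285) / (8.6) = 0.156
  x2 = (5 - (1)·0.156 - (-4)·-3.285) / (7) = -1.185
  x3 = (-12 - (-4)·0.156 - (-0.3)·-1.185) / (5.3) = -2.213

(0.156, -1.185, -2.213)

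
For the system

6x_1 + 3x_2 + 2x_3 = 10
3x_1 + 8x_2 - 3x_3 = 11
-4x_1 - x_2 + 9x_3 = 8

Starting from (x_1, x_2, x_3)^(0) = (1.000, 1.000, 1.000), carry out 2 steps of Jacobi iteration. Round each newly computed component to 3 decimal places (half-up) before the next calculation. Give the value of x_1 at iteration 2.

Iteration 1:
  x_1 = (10 - (3)·1.000 - (2)·1.000) / (6) = 0.833
  x_2 = (11 - (3)·1.000 - (-3)·1.000) / (8) = 1.375
  x_3 = (8 - (-4)·1.000 - (-1)·1.000) / (9) = 1.444
Iteration 2:
  x_1 = (10 - (3)·1.375 - (2)·1.444) / (6) = 0.498
  x_2 = (11 - (3)·0.833 - (-3)·1.444) / (8) = 1.604
  x_3 = (8 - (-4)·0.833 - (-1)·1.375) / (9) = 1.412

0.498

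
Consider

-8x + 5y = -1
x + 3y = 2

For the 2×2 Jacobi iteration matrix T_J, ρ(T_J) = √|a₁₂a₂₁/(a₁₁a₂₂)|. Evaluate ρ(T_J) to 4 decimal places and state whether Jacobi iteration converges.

0.4564

a₁₂a₂₁/(a₁₁a₂₂) = (5)·(1) / ((-8)·(3)) = -0.208333
ρ = √|-0.208333| = √0.208333 = 0.4564
ρ < 1, so Jacobi converges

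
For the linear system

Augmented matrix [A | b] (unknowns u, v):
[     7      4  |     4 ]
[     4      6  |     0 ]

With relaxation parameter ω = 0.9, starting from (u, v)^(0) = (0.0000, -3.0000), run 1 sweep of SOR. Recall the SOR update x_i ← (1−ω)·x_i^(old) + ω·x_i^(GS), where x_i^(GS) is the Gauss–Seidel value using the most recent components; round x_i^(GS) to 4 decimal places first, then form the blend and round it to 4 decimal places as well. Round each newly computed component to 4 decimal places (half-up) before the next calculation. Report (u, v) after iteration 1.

(2.0571, -1.5343)

Iteration 1:
  u: GS value = (4 - (4)·-3.0000) / (7) = 2.2857;  u ← (1−ω)·0.0000 + ω·2.2857 = 2.0571
  v: GS value = (0 - (4)·2.0571) / (6) = -1.3714;  v ← (1−ω)·-3.0000 + ω·-1.3714 = -1.5343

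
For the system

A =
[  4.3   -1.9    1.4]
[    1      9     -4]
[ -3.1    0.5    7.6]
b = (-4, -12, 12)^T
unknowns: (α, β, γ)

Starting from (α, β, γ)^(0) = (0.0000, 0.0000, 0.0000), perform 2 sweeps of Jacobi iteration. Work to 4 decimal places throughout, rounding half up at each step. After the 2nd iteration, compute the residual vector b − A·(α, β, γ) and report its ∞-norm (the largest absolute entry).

Iteration 1:
  α = (-4 - (-1.9)·0.0000 - (1.4)·0.0000) / (4.3) = -0.9302
  β = (-12 - (1)·0.0000 - (-4)·0.0000) / (9) = -1.3333
  γ = (12 - (-3.1)·0.0000 - (0.5)·0.0000) / (7.6) = 1.5789
Iteration 2:
  α = (-4 - (-1.9)·-1.3333 - (1.4)·1.5789) / (4.3) = -2.0334
  β = (-12 - (1)·-0.9302 - (-4)·1.5789) / (9) = -0.5282
  γ = (12 - (-3.1)·-0.9302 - (0.5)·-1.3333) / (7.6) = 1.2872
Residual b − A·x = (1.9380, -0.0640, -3.8222); ∞-norm = 3.8222

3.8222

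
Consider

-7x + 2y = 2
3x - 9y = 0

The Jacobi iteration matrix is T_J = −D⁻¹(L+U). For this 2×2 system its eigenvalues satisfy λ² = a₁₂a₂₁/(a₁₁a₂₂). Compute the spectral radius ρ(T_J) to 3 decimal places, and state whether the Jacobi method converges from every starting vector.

0.309

a₁₂a₂₁/(a₁₁a₂₂) = (2)·(3) / ((-7)·(-9)) = 0.095238
ρ = √|0.095238| = √0.095238 = 0.309
ρ < 1, so Jacobi converges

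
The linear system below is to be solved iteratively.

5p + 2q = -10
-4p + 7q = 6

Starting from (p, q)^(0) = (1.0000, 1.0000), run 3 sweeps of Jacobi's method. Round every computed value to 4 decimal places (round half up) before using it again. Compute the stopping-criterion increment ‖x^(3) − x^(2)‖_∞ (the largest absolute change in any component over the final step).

Iteration 1:
  p = (-10 - (2)·1.0000) / (5) = -2.4000
  q = (6 - (-4)·1.0000) / (7) = 1.4286
Iteration 2:
  p = (-10 - (2)·1.4286) / (5) = -2.5714
  q = (6 - (-4)·-2.4000) / (7) = -0.5143
Iteration 3:
  p = (-10 - (2)·-0.5143) / (5) = -1.7943
  q = (6 - (-4)·-2.5714) / (7) = -0.6122
Change: (0.7771, -0.0979) → max |·| = 0.7771

0.7771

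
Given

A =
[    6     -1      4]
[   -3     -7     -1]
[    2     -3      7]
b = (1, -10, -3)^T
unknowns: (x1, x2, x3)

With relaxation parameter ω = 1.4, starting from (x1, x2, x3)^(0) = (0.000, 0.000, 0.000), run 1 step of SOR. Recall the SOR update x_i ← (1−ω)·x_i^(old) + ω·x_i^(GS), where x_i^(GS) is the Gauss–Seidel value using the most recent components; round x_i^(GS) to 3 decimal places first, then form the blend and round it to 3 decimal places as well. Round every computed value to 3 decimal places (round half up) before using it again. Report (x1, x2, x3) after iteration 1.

Iteration 1:
  x1: GS value = (1 - (-1)·0.000 - (4)·0.000) / (6) = 0.167;  x1 ← (1−ω)·0.000 + ω·0.167 = 0.234
  x2: GS value = (-10 - (-3)·0.234 - (-1)·0.000) / (-7) = 1.328;  x2 ← (1−ω)·0.000 + ω·1.328 = 1.859
  x3: GS value = (-3 - (2)·0.234 - (-3)·1.859) / (7) = 0.301;  x3 ← (1−ω)·0.000 + ω·0.301 = 0.421

(0.234, 1.859, 0.421)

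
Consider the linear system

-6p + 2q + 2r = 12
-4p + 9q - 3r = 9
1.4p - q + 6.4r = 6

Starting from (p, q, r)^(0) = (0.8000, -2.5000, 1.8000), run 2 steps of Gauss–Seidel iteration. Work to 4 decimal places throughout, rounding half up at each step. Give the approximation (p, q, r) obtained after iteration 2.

Iteration 1:
  p = (12 - (2)·-2.5000 - (2)·1.8000) / (-6) = -2.2333
  q = (9 - (-4)·-2.2333 - (-3)·1.8000) / (9) = 0.6074
  r = (6 - (1.4)·-2.2333 - (-1)·0.6074) / (6.4) = 1.5209
Iteration 2:
  p = (12 - (2)·0.6074 - (2)·1.5209) / (-6) = -1.2906
  q = (9 - (-4)·-1.2906 - (-3)·1.5209) / (9) = 0.9334
  r = (6 - (1.4)·-1.2906 - (-1)·0.9334) / (6.4) = 1.3657

(-1.2906, 0.9334, 1.3657)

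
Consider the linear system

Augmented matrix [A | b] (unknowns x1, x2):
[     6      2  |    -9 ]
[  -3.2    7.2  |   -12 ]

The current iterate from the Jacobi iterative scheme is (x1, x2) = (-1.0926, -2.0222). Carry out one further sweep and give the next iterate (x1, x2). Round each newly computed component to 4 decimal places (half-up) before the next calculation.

(-0.8259, -2.1523)

One sweep:
  x1 = (-9 - (2)·-2.0222) / (6) = -0.8259
  x2 = (-12 - (-3.2)·-1.0926) / (7.2) = -2.1523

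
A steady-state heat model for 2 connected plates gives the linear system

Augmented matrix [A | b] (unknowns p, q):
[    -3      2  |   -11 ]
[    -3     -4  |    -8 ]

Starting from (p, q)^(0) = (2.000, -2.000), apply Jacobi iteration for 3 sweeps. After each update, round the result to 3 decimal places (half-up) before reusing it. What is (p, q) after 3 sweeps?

Iteration 1:
  p = (-11 - (2)·-2.000) / (-3) = 2.333
  q = (-8 - (-3)·2.000) / (-4) = 0.500
Iteration 2:
  p = (-11 - (2)·0.500) / (-3) = 4.000
  q = (-8 - (-3)·2.333) / (-4) = 0.250
Iteration 3:
  p = (-11 - (2)·0.250) / (-3) = 3.833
  q = (-8 - (-3)·4.000) / (-4) = -1.000

(3.833, -1.000)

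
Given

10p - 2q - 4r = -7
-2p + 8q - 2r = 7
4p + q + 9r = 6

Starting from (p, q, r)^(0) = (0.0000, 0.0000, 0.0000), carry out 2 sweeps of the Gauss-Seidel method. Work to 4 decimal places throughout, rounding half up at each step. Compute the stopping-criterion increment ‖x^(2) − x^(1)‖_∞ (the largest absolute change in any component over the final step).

0.5000

Iteration 1:
  p = (-7 - (-2)·0.0000 - (-4)·0.0000) / (10) = -0.7000
  q = (7 - (-2)·-0.7000 - (-2)·0.0000) / (8) = 0.7000
  r = (6 - (4)·-0.7000 - (1)·0.7000) / (9) = 0.9000
Iteration 2:
  p = (-7 - (-2)·0.7000 - (-4)·0.9000) / (10) = -0.2000
  q = (7 - (-2)·-0.2000 - (-2)·0.9000) / (8) = 1.0500
  r = (6 - (4)·-0.2000 - (1)·1.0500) / (9) = 0.6389
Change: (0.5000, 0.3500, -0.2611) → max |·| = 0.5000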